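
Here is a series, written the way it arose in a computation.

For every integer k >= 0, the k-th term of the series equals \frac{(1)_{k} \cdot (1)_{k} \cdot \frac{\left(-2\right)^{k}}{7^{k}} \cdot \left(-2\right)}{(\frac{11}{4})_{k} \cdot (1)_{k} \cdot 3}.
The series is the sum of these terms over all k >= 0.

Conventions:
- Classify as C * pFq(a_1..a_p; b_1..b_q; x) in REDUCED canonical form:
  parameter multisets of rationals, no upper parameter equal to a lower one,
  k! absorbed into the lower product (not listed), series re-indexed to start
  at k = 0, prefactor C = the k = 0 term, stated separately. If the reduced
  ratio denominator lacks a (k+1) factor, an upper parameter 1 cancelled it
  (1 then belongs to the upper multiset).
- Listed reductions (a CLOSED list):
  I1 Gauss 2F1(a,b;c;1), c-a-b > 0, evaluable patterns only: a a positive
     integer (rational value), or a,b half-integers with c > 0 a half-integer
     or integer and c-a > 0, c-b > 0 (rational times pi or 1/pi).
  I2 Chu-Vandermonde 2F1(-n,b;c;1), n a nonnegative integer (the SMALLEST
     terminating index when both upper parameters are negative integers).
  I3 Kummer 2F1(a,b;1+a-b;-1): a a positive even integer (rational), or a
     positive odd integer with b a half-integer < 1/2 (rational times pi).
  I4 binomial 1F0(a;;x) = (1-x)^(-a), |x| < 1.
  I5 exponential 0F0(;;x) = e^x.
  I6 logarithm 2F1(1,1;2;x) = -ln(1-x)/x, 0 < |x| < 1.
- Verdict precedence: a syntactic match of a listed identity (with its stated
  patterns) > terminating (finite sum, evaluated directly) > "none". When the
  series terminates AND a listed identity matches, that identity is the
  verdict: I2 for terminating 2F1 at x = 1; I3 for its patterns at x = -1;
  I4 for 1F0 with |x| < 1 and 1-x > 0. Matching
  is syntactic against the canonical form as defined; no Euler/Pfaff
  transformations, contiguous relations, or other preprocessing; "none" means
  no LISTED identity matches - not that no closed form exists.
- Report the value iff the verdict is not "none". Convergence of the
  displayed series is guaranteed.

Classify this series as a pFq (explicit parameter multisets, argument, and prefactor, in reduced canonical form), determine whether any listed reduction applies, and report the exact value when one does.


x = -\frac{2}{7} here; the reduced form reads 2F1, upper {1, 1}, lower {\frac{11}{4}}, C = -\frac{2}{3}. Verdict: none. Every listed pattern misses the 2F1 form at -\frac{2}{7}, upper {1, 1}.

The tell: with t_0 = -\frac{2}{3}, the constant factors (C = -2/3, x = -2/7) combine into one prefactor.
Ratio: r(k) = -\frac{2}{7} * (k+1) (k+1) / [(k+\frac{11}{4}) (k+1)] ; factor over Q: parameters, x = -\frac{2}{7}, and C = -\frac{2}{3}.


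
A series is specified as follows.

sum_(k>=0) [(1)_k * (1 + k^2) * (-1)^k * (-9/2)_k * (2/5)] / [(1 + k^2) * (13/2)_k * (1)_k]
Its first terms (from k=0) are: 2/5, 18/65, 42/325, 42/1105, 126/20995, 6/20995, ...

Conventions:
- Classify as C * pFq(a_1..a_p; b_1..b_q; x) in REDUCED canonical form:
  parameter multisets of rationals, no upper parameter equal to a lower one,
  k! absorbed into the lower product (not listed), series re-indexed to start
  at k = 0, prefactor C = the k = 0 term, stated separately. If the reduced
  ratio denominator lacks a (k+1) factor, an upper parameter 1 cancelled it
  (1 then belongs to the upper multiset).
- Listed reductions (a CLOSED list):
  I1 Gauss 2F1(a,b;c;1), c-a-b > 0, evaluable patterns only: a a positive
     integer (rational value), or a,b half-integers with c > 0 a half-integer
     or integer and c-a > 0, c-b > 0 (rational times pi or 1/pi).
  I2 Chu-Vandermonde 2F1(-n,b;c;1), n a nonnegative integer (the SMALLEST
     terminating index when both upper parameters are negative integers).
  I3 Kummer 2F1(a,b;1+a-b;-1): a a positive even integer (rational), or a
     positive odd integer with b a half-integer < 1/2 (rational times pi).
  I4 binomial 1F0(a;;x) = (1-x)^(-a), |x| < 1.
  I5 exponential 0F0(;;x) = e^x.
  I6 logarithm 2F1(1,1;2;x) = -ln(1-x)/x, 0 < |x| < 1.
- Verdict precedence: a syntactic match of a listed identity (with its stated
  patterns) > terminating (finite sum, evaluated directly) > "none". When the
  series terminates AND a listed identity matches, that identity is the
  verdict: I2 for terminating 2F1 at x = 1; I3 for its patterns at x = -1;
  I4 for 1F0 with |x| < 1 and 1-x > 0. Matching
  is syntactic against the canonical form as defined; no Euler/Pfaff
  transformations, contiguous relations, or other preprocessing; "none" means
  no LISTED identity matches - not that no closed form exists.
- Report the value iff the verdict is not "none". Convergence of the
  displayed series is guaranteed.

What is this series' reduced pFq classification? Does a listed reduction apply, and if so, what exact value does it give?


With C = 2/5: the canonical form is 2F1(-9/2, 1; 13/2; -1). Verdict: the Kummer evaluation I3 fires (x = -1; c = 13/2 equals 1+a-b for upper {-9/2, 1}: listed pattern). Its exact value is (693/2560) * pi.

Key step: from the first term 2/5: (1)_k (C = 2/5, x = -1) is k! itself.
Consecutive-term ratio: r(k) = (-1) * (k-9/2) (k+1) / [(k+13/2) (k+1)] - rational in k, leading ratio (-1); with t_0 = 2/5, classification follows.


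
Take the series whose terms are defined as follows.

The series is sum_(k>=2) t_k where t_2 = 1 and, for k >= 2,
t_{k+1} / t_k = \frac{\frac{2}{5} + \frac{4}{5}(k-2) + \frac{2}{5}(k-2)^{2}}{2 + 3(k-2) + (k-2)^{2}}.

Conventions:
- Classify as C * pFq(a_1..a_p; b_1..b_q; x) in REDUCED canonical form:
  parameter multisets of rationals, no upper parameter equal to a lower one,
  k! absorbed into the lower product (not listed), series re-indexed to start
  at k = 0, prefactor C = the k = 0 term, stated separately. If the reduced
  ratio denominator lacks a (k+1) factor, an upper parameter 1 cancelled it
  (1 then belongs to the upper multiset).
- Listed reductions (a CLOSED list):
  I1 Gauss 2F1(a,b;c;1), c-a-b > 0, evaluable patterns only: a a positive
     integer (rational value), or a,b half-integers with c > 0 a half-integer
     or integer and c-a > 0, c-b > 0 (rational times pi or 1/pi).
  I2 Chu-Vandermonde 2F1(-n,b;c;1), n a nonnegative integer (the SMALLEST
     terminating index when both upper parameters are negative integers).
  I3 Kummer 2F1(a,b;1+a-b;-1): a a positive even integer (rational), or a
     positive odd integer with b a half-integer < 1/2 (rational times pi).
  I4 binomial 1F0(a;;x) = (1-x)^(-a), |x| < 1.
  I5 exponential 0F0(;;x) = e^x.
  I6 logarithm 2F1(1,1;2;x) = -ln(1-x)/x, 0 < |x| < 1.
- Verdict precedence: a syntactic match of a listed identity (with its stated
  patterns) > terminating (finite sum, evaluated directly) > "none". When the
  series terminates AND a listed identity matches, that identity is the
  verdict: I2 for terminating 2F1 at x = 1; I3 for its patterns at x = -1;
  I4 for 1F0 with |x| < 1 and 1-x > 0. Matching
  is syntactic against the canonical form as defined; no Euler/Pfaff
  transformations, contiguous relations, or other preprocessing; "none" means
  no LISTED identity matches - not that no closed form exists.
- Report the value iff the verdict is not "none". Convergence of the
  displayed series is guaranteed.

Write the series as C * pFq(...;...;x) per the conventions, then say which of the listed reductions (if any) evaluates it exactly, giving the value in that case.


Classification (C = 1): 2F1 with upper {1, 1}, lower {2}, argument x = \frac{2}{5}. Verdict: logarithm (I6) fires (the logarithm: parameters (1,1;2), x = \frac{2}{5}). Hence: \left(-\frac{5}{2}\right) \cdot \ln\left(\frac{3}{5}\right).

Structural cue: t_0 = 1 here, and the expanded ratio factors over Q; C = 1, roots give parameters.
Step ratio: r(k) = \frac{2}{5} * (k+1) (k+1) / [(k+2) (k+1)] ; factor over Q: parameters, x = \frac{2}{5}, and C = 1.


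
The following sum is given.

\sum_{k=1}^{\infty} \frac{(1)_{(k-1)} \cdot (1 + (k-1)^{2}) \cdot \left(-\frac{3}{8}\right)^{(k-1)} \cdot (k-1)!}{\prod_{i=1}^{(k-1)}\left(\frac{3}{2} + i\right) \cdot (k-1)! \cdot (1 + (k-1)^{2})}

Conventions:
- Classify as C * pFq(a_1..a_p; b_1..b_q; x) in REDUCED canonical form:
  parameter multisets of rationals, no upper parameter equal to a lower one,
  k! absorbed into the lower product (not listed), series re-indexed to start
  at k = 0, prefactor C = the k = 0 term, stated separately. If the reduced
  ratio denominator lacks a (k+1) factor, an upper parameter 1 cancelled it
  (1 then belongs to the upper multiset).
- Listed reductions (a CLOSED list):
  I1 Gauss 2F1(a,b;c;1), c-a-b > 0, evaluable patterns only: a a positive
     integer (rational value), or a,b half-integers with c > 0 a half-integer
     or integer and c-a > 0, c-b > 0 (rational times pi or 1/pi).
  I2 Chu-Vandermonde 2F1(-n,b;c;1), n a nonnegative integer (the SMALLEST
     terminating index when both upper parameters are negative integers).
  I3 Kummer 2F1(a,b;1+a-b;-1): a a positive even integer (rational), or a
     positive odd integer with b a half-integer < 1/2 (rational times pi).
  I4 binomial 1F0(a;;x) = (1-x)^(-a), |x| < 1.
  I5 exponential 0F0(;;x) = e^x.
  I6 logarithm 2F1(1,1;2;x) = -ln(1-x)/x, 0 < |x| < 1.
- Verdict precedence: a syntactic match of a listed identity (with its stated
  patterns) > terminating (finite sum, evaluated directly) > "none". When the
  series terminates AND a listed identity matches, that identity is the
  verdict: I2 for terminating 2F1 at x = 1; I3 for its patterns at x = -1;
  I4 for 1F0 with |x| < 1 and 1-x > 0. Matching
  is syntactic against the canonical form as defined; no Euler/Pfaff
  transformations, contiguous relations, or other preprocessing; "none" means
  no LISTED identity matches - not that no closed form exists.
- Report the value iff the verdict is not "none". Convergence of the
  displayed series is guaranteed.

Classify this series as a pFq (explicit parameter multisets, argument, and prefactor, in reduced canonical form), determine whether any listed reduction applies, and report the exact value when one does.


Canonical form: C = 1 times 2F1 with upper {1, 1}, lower {\frac{5}{2}}, x = -\frac{3}{8}. Verdict: none (x = -\frac{3}{8}): each listed identity misses the multisets {1, 1} ; {\frac{5}{2}}.

Key step: with t_0 = 1, the factorial ratio (C = 1, x = -3/8) (k+a-1)!/(a-1)! is a rising factorial (a)_k.
Consecutive-term ratio: r(k) = -\frac{3}{8} * (k+1) (k+1) / [(k+\frac{5}{2}) (k+1)] - rational in k. x = -\frac{3}{8}; t_0 = 1; negate the roots.


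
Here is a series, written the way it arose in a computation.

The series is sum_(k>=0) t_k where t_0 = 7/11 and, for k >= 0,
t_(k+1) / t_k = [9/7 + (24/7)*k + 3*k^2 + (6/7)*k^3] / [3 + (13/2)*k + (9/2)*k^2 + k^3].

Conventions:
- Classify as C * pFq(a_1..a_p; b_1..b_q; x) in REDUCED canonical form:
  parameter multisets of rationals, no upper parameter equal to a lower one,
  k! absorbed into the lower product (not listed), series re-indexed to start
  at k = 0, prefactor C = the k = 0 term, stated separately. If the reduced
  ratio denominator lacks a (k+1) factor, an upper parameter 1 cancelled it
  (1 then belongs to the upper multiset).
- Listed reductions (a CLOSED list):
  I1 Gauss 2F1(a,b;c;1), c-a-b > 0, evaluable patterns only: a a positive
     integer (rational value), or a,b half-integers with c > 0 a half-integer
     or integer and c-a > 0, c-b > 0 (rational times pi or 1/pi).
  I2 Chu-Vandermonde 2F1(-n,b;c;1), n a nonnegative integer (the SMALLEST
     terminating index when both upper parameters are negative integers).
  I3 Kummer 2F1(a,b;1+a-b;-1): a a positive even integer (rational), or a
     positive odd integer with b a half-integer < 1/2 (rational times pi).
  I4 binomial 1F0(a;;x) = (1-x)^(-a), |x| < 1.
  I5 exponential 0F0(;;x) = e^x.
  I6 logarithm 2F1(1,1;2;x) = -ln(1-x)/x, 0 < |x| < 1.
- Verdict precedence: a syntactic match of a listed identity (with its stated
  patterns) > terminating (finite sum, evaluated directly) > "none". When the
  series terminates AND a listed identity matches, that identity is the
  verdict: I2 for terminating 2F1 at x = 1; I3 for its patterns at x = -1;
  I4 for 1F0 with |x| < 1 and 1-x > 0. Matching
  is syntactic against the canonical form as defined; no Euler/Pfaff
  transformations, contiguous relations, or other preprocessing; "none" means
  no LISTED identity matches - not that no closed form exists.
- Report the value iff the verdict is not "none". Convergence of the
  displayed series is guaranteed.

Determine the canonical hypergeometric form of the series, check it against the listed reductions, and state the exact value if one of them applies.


Classification (C = 7/11): 2F1 with upper {1, 1}, lower {2}, argument x = 6/7. Verdict: logarithm (I6) matches (the logarithm: parameters (1,1;2), x = 6/7). Sum: (-49/66) * ln(1/7).

First insight: from the first term 7/11: the ratio is unreduced: k + 3/2 divides both sides (prefactor 7/11).
Step ratio: r(k) = (6/7) * (k+1) (k+1) / [(k+2) (k+1)] - rational; roots negated = parameters, x = (6/7), C = 7/11.


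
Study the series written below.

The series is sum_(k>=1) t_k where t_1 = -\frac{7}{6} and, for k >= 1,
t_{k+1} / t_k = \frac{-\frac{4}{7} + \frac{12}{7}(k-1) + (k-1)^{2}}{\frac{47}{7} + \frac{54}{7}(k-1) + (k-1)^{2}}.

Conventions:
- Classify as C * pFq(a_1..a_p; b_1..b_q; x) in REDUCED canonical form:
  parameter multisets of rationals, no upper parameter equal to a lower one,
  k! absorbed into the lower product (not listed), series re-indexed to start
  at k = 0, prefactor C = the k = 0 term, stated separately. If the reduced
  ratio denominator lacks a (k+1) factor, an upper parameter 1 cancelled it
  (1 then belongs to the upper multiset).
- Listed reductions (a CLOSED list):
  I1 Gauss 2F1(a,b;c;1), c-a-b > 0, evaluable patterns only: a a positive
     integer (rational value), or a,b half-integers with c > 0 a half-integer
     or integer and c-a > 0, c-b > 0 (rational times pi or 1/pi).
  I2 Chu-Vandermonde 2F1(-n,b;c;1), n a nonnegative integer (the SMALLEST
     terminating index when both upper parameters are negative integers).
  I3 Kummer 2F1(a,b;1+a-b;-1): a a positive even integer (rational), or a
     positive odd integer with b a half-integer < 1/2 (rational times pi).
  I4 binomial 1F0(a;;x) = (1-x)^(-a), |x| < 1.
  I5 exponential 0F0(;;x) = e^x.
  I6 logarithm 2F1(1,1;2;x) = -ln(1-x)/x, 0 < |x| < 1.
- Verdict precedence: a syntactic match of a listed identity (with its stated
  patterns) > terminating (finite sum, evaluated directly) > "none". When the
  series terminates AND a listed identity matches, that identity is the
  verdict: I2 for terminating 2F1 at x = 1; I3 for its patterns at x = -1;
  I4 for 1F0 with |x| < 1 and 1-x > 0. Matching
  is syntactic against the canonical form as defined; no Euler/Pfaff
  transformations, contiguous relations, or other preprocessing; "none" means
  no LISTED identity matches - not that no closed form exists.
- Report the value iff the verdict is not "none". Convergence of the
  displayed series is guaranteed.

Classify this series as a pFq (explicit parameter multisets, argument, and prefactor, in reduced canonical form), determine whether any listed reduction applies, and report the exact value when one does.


At argument 1: a 2F1 with upper {-\frac{2}{7}, 2}, lower {\frac{47}{7}}, scaled by C = -\frac{7}{6}. Verdict (x = 1): Gauss's theorem (I1) applies (x = 1: the Gamma ratio telescopes since c-a-b = 5 > 0 and a = 2 in Z>0). Value: -\frac{22}{21}.

Key observation: t_0 being -\frac{7}{6}, roots of the ratio polynomials (C = -7/6, x = 1) are the negated parameters.
Ratio: r(k) = 1 * (k-\frac{2}{7}) (k+2) / [(k+\frac{47}{7}) (k+1)] - poly over poly, x = 1 from leading terms; C = -\frac{7}{6} at k = 0.


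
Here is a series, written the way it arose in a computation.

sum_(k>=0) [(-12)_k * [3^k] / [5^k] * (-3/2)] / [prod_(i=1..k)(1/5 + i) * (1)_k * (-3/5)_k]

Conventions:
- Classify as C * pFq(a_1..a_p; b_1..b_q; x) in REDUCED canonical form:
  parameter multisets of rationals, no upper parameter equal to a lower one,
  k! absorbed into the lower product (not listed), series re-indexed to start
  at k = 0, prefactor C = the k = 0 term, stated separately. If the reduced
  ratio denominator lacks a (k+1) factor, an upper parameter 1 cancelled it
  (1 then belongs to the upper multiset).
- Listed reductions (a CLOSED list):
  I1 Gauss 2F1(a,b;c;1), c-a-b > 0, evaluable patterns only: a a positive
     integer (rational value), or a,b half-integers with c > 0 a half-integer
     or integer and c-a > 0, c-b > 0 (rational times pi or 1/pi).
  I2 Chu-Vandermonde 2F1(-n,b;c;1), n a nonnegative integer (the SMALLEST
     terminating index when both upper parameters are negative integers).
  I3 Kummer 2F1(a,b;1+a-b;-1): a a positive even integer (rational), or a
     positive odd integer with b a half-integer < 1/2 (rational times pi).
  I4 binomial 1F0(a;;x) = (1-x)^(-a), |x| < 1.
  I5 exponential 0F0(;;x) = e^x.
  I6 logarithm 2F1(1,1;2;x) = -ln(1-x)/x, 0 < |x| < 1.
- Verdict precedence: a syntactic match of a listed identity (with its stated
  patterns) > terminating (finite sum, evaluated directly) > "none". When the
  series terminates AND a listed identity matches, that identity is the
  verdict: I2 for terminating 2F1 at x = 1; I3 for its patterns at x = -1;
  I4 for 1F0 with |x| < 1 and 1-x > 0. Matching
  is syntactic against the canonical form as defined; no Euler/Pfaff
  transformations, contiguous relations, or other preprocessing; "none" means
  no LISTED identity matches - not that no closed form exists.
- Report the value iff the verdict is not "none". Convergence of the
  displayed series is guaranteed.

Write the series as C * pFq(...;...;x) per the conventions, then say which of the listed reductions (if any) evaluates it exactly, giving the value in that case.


Classification (C = -3/2): 1F2 with upper {-12}, lower {-3/5, 6/5}, argument x = 3/5. Verdict: terminating. (-12)_k vanishes past k = 12, leaving a 13-term sum, computed directly. Hence: 2392305460004559598080233979/134221499932016995072999424.

Key observation: t_0 being -3/2, the lower running product (C = -3/2, x = 3/5) is a rising factorial.
Ratio: r(k) = (3/5) * (k-12) / [(k-3/5) (k+6/5) (k+1)] - rational in k. x = (3/5); t_0 = -3/2; negate the roots.


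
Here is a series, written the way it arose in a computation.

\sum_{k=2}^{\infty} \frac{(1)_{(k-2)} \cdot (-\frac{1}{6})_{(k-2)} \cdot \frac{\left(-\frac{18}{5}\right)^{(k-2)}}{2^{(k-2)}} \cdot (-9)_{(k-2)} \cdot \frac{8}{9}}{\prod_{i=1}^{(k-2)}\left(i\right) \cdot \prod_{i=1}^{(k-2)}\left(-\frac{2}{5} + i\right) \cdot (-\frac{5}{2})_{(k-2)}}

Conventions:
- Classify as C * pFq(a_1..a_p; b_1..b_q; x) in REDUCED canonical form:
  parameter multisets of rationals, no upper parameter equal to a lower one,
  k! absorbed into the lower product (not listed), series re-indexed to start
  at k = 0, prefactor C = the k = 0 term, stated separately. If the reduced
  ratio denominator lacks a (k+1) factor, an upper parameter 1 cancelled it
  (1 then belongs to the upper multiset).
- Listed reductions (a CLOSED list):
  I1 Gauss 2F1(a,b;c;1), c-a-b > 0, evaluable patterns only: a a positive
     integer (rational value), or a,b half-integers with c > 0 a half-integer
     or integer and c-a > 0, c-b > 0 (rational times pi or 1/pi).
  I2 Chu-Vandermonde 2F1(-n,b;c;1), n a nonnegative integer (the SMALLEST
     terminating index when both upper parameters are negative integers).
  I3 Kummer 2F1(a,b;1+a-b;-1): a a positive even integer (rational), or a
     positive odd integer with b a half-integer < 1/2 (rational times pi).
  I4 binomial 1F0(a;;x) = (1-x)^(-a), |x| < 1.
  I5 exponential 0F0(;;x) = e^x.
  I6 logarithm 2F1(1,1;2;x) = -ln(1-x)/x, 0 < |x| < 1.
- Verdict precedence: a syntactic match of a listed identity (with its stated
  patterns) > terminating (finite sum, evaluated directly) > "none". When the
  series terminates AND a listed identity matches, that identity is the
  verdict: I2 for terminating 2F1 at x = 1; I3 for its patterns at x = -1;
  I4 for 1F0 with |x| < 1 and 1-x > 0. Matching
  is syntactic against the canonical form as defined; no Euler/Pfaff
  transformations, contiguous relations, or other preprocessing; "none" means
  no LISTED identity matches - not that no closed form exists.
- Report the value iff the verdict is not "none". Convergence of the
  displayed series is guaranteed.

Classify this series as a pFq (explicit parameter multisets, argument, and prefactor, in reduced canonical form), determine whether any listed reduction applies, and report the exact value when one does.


This is \frac{8}{9} * 3F2(-9, -\frac{1}{6}, 1; -\frac{5}{2}, \frac{3}{5}; -\frac{9}{5}) in reduced canonical form. Verdict: terminating (-9 upstairs). 10 nonzero terms in all; added directly. Sum: \frac{651236648912}{5257395}.

The tell: t_0 = \frac{8}{9} here, and the product of the first k integers (C = 8/9, x = -9/5) is k!.
Term ratio: r(k) = -\frac{9}{5} * (k-9) (k-\frac{1}{6}) (k+1) / [(k-\frac{5}{2}) (k+\frac{3}{5}) (k+1)] - rational in k. x = -\frac{9}{5}; t_0 = \frac{8}{9}; negate the roots.


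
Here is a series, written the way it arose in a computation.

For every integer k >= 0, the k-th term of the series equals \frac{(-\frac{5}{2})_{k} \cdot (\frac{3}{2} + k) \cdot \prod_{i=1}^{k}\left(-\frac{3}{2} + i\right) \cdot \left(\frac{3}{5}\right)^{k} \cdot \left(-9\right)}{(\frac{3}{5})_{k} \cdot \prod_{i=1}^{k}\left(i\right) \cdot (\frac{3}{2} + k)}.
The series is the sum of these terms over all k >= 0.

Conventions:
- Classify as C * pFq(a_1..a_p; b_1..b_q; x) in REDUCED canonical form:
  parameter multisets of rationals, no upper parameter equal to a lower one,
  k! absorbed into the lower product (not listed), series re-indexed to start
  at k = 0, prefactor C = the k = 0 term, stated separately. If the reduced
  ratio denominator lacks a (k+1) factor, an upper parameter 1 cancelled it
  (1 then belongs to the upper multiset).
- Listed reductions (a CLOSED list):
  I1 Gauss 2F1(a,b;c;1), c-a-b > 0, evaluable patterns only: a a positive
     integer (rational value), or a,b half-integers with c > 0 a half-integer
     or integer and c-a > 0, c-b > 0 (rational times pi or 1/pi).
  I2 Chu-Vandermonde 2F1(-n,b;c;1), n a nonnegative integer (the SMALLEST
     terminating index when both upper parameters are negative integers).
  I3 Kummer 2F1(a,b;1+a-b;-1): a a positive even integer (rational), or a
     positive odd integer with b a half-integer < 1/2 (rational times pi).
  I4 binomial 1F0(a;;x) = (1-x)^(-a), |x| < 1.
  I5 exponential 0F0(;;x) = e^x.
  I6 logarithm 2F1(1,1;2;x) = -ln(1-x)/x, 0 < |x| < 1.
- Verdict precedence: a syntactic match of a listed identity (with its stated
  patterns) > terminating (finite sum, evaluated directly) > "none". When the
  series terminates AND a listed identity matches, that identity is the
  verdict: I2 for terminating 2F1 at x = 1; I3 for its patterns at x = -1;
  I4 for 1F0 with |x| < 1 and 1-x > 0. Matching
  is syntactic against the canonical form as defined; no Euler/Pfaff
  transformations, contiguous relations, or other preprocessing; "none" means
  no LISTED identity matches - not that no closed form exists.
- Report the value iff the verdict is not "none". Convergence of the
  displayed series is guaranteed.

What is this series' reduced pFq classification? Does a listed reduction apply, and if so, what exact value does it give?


x = \frac{3}{5} here; the reduced form reads 2F1, upper {-\frac{5}{2}, -\frac{1}{2}}, lower {\frac{3}{5}}, C = -9. Verdict: none. No listed pattern accepts 2F1(-\frac{5}{2}, -\frac{1}{2}; \frac{3}{5}; \frac{3}{5}).

Key observation: from the first term -9: the running product (C = -9) telescopes to a rising factorial.
Ratio: r(k) = \frac{3}{5} * (k-\frac{5}{2}) (k-\frac{1}{2}) / [(k+\frac{3}{5}) (k+1)] - rational; roots negated = parameters, x = \frac{3}{5}, C = -9.


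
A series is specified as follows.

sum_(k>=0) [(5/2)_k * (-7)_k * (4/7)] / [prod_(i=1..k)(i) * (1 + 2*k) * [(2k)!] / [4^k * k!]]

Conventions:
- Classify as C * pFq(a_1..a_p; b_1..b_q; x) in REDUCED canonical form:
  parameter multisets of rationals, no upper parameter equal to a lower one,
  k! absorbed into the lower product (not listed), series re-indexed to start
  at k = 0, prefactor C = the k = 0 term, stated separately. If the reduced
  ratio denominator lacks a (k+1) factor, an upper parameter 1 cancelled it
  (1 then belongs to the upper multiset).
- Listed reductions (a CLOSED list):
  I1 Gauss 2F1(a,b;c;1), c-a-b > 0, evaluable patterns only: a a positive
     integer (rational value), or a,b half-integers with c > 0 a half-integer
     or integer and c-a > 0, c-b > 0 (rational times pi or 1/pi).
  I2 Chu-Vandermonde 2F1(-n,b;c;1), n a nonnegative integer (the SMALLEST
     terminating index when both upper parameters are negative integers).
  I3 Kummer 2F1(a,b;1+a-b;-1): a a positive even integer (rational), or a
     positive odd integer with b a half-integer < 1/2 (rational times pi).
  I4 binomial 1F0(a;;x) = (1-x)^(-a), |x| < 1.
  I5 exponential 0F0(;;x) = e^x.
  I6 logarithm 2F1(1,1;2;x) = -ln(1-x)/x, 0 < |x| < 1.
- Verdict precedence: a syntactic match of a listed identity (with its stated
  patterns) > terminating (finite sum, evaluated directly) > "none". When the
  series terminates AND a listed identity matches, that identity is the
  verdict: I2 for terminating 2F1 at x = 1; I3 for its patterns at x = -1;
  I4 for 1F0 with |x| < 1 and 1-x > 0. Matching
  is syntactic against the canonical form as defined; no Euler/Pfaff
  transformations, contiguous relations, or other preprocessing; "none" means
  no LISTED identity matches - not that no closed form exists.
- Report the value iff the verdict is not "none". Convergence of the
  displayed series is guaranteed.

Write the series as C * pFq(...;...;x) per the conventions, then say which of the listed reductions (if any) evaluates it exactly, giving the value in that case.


First insight: x = 1 and the product of the first k integers (C = 4/7) is k!.
Step ratio: r(k) = 1 * (k-7) (k+5/2) / [(k+3/2) (k+1)] - rational in k, leading ratio 1; with t_0 = 4/7, classification follows.

Prefactor 4/7, argument 1: 2F1 with upper {-7, 5/2} over lower {3/2}. Verdict: this is the Chu-Vandermonde identity I2 (terminating 2F1 at x = 1 with n = 7, b = 5/2, c = 3/2). Exact value: 0.


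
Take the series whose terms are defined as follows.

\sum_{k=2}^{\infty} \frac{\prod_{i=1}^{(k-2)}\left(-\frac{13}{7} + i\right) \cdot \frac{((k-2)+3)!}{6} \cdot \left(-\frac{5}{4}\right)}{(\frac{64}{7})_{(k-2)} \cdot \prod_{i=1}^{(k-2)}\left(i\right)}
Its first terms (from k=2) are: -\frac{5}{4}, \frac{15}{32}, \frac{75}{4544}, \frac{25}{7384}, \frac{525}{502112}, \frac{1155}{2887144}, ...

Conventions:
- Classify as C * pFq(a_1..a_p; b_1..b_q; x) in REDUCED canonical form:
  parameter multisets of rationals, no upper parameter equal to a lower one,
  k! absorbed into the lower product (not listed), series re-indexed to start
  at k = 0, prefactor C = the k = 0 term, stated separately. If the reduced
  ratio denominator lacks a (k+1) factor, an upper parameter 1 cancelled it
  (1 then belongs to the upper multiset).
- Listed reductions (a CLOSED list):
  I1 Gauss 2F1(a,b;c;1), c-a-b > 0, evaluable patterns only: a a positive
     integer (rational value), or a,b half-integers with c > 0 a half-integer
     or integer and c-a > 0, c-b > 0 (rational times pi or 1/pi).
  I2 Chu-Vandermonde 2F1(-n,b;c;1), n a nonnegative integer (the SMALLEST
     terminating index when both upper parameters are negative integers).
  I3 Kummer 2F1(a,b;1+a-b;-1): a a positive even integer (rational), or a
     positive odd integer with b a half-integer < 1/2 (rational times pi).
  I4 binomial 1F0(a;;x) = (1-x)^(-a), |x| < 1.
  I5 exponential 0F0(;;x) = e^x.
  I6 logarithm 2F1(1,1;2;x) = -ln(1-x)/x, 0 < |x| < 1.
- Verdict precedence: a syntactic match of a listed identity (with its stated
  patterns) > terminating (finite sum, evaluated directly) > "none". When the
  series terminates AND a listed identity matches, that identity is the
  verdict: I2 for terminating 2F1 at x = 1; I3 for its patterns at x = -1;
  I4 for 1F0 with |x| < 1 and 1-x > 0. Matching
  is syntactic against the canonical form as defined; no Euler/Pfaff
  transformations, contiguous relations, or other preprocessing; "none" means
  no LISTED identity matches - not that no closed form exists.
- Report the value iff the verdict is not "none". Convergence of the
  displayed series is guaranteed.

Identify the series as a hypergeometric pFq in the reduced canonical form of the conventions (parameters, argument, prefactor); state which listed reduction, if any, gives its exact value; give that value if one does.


At argument 1: a 2F1 with upper {-\frac{6}{7}, 4}, lower {\frac{64}{7}}, scaled by C = -\frac{5}{4}. Verdict: Gauss (I1, integer-parameter pattern) applies (x = 1: the Gamma ratio telescopes since c-a-b = 6 > 0 and a = 4 in Z>0). Sum: -\frac{102125}{134456}.

Key observation: from the first term -\frac{5}{4}: the running product (prefactor -5/4) telescopes to a rising factorial.
Term ratio: r(k) = 1 * (k-\frac{6}{7}) (k+4) / [(k+\frac{64}{7}) (k+1)] - rational; roots negated = parameters, x = 1, C = -\frac{5}{4}.


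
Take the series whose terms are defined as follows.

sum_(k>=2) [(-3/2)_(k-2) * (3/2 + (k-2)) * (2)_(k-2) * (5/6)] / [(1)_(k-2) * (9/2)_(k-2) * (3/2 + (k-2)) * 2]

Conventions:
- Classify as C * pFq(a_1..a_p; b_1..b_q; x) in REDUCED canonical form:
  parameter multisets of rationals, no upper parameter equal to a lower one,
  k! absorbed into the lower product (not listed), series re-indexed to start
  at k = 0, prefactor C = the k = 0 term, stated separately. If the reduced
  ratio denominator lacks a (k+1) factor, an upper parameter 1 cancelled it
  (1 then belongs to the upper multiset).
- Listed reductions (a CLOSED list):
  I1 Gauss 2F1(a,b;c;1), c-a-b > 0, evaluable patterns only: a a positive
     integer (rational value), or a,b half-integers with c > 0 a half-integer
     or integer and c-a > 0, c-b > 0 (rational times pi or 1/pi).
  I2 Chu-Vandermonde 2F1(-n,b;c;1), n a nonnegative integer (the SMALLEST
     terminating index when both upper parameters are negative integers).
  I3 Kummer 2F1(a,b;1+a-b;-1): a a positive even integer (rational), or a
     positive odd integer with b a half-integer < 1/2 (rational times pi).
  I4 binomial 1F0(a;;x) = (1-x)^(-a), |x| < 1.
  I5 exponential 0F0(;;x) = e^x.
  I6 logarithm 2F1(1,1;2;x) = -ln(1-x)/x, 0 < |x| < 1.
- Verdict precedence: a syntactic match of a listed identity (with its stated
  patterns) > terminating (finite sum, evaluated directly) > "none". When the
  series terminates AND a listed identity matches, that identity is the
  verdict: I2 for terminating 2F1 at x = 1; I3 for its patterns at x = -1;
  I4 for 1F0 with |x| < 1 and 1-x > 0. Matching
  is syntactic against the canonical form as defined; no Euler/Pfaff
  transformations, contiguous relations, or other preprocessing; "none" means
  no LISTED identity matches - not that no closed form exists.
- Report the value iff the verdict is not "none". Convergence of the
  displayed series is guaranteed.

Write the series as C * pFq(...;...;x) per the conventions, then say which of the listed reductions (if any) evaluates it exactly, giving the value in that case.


The tell: from the first term 5/12: the constant factors (C = 5/12) combine into one prefactor.
Consecutive-term ratio: r(k) = 1 * (k-3/2) (k+2) / [(k+9/2) (k+1)] - poly over poly, x = 1 from leading terms; C = 5/12 at k = 0.

Reduced: x = 1, 2F1, upper = {-3/2, 2}, lower = {9/2}, C = 5/12. Verdict at x = 1: Gauss (I1, integer-parameter pattern) matches (x = 1: the Gamma ratio telescopes since c-a-b = 4 > 0 and a = 2 in Z>0). Sum: 35/192.


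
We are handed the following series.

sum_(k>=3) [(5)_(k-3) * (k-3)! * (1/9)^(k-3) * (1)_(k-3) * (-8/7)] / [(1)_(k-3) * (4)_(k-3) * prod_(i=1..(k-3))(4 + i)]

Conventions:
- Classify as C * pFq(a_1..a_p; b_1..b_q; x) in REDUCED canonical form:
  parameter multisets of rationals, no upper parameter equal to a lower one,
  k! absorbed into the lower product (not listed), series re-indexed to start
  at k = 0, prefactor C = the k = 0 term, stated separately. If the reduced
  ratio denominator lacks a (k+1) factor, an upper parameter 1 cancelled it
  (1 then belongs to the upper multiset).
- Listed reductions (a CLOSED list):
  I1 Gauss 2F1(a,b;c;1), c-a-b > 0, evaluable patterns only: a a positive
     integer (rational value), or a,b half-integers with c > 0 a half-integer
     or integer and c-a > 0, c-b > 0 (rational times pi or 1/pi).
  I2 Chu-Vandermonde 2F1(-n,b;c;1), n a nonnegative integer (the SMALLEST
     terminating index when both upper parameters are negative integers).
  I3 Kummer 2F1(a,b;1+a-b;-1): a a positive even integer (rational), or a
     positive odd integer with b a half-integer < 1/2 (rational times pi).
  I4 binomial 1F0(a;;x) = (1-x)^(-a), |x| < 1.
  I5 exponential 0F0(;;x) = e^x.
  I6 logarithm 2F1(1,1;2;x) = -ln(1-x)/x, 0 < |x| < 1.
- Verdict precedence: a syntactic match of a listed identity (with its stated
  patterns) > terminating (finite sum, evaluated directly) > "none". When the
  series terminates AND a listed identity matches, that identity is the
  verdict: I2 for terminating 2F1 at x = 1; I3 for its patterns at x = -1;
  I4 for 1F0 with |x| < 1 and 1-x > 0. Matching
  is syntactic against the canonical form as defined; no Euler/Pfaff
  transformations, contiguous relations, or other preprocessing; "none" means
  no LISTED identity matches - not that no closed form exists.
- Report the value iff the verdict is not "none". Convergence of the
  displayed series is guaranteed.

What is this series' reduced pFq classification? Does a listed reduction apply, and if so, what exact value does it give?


Prefactor -8/7, argument 1/9: 2F1 with upper {1, 1} over lower {4}. Verdict: none. Every listed pattern misses the 2F1 form at 1/9, upper {1, 1}.

Key step: t_0 = -8/7 here, and the parameter 5 appears in both the upper and lower lists and cancels.
Consecutive-term ratio: r(k) = (1/9) * (k+1) (k+1) / [(k+4) (k+1)] - rational in k, leading ratio (1/9); with t_0 = -8/7, classification follows.


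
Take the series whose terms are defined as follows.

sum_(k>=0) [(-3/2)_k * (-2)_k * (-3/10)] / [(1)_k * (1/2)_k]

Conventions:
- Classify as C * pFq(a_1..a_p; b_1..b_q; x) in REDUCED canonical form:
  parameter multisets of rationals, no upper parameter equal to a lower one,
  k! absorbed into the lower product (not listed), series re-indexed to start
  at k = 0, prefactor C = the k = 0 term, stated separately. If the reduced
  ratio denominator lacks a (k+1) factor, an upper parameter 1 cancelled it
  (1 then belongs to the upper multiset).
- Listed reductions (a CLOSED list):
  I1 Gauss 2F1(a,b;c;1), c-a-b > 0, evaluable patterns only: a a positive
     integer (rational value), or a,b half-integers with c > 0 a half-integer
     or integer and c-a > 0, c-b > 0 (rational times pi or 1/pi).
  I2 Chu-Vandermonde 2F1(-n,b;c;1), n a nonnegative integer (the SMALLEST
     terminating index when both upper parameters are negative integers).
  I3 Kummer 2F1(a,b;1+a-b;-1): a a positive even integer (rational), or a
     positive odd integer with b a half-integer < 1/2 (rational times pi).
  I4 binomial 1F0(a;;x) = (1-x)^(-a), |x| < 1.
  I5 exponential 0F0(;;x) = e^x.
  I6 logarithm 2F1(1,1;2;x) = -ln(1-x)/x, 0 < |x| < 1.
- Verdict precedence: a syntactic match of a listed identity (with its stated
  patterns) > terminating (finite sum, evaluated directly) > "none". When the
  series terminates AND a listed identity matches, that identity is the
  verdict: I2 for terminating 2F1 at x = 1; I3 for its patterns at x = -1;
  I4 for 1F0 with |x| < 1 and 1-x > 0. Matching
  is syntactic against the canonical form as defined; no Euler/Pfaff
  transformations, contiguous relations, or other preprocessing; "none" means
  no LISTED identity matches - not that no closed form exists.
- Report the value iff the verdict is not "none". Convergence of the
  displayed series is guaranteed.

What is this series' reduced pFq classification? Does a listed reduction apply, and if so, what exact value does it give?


The series (x = 1) is 2F1: upper {-2, -3/2}, lower {1/2}, prefactor -3/10. Verdict: Chu-Vandermonde (I2) applies (terminating 2F1 at x = 1 with n = 2, b = -3/2, c = 1/2). Sum: -12/5.

Key step: t_0 being -3/10, (1)_k (prefactor -3/10) is k! itself.
Consecutive-term ratio: r(k) = 1 * (k-2) (k-3/2) / [(k+1/2) (k+1)] - rational in k, leading ratio 1; with t_0 = -3/10, classification follows.


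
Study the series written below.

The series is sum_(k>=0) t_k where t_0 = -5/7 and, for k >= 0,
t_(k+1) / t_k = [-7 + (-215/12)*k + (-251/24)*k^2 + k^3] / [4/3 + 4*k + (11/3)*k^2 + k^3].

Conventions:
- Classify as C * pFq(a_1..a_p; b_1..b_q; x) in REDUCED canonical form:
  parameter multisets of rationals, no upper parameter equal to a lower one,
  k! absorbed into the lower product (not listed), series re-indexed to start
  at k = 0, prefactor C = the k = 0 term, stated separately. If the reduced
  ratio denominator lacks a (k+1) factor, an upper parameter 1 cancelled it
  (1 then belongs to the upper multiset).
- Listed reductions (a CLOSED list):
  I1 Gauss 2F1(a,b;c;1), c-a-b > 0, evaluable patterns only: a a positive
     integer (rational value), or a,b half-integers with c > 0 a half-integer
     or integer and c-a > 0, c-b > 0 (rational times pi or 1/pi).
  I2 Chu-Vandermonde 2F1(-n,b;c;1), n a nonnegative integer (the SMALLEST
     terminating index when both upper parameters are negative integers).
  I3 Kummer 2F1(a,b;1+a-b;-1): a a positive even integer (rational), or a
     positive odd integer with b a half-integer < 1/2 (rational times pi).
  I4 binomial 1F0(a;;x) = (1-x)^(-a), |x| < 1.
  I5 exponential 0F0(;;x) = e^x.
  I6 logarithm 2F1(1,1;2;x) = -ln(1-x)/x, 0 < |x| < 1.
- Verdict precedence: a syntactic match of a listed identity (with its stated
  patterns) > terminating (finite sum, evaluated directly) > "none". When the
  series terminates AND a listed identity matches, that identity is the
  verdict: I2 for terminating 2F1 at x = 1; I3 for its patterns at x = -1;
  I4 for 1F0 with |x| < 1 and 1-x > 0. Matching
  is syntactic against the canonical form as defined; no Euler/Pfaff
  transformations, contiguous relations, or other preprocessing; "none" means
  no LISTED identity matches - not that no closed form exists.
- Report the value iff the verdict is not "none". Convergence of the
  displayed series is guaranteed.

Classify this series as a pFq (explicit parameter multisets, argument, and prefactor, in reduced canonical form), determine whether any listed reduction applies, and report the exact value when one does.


The series (x = 1) is 2F1: upper {-12, 7/8}, lower {2}, prefactor -5/7. Verdict: this is the Chu-Vandermonde identity I2 (terminating 2F1 at x = 1 with n = 12, b = 7/8, c = 2). Value: -5633454006225/70368744177664.

Key step: with t_0 = -5/7, the ratio is unreduced: k + 2/3 divides both sides (prefactor -5/7).
Step ratio: r(k) = 1 * (k-12) (k+7/8) / [(k+2) (k+1)] - rational; roots negated = parameters, x = 1, C = -5/7.


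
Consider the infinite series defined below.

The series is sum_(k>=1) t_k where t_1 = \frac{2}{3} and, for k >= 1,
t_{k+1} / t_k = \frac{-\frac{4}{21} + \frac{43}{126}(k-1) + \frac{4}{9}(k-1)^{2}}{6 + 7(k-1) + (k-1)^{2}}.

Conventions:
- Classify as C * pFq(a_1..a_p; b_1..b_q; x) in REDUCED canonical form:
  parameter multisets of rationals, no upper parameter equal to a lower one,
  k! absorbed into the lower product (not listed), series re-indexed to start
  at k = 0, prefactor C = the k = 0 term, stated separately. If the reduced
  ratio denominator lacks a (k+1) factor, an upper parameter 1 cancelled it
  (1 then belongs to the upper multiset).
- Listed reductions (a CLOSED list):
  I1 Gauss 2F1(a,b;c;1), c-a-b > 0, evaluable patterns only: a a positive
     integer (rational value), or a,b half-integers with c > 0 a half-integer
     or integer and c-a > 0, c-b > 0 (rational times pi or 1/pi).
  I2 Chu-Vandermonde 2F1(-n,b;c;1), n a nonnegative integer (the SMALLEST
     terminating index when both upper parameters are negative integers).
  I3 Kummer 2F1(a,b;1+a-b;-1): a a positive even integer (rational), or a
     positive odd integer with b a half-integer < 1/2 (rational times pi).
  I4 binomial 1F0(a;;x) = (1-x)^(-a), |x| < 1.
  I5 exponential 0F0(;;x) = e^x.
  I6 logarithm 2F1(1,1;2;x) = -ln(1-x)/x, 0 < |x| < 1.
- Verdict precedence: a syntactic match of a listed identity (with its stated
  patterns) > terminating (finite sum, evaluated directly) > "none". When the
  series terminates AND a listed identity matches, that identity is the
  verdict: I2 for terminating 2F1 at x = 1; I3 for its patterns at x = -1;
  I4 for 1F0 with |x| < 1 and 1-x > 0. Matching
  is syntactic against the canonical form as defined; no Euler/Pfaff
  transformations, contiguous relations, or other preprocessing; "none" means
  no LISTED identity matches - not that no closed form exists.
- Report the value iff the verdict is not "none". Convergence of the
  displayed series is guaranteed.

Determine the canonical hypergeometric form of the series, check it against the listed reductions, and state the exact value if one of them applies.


x = \frac{4}{9} here; the reduced form reads 2F1, upper {-\frac{3}{8}, \frac{8}{7}}, lower {6}, C = \frac{2}{3}. Verdict: none (x = \frac{4}{9}): each listed identity misses the multisets {-\frac{3}{8}, \frac{8}{7}} ; {6}.

The tell: t_0 being \frac{2}{3}, factor the ratio over Q (prefactor 2/3): negated roots = parameters.
Consecutive-term ratio: r(k) = \frac{4}{9} * (k-\frac{3}{8}) (k+\frac{8}{7}) / [(k+6) (k+1)] - rational in k, leading ratio \frac{4}{9}; with t_0 = \frac{2}{3}, classification follows.
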